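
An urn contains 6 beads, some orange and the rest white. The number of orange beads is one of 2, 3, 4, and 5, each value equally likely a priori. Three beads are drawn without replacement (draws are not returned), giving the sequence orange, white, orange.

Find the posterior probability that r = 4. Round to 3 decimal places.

0.343

The likelihood of the observed sequence under each hypothesis: P(data | r = 2) = (2/6)(4/5)(1/4) = 1/15; P(data | r = 3) = (3/6)(3/5)(2/4) = 3/20; P(data | r = 4) = (4/6)(2/5)(3/4) = 1/5; P(data | r = 5) = (5/6)(1/5)(4/4) = 1/6.
The prior-weighted likelihoods are 1/4 · 1/15 = 1/60, 1/4 · 3/20 = 3/80, 1/4 · 1/5 = 1/20, 1/4 · 1/6 = 1/24; summing to 7/48.
Therefore the posterior P(r = 4 | data) = (1/20) / (7/48) = 12/35.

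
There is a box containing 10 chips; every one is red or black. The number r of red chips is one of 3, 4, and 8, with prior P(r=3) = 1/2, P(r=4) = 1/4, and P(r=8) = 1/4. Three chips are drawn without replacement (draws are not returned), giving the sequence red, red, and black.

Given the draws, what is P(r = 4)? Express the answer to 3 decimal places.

Compute the likelihood of the observed sequence for each case: P(data | r = 3) = (3/10)(2/9)(7/8) = 7/120; P(data | r = 4) = (4/10)(3/9)(6/8) = 1/10; P(data | r = 8) = (8/10)(7/9)(2/8) = 7/45.
Weighting by the prior gives 1/2 · 7/120 = 7/240, 1/4 · 1/10 = 1/40, 1/4 · 7/45 = 7/180; summing to 67/720.
So P(r = 4 | data) = (1/40) / (67/720) = 18/67.

0.269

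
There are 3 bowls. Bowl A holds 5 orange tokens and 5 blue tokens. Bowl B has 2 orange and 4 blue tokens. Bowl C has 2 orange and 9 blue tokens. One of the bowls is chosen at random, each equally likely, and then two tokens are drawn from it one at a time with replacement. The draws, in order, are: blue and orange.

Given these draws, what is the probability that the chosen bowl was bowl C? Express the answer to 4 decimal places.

Compute the likelihood of the observed sequence for each case: P(data | bowl A) = (5/10)(5/10) = 0.25; P(data | bowl B) = (4/6)(2/6) = 0.22222; P(data | bowl C) = (9/11)(2/11) = 0.14876.
Multiplying each by its prior: 1/3 · 0.25 = 0.083333, 1/3 · 0.22222 = 0.074074, 1/3 · 0.14876 = 0.049587; with total 0.20699.
Hence P(bowl C | data) = (0.049587) / (0.20699) = 0.23956.

0.2396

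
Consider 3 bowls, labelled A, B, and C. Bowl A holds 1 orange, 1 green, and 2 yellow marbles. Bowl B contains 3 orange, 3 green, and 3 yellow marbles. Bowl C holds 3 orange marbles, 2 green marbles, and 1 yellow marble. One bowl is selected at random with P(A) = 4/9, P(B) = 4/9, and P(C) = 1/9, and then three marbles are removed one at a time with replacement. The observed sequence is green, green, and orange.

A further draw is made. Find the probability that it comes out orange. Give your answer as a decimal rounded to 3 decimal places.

Under each hypothesis, the probability of the observed sequence is: P(data | bowl A) = (1/4)(1/4)(1/4) = 0.015625; P(data | bowl B) = (3/9)(3/9)(3/9) = 0.037037; P(data | bowl C) = (2/6)(2/6)(3/6) = 0.055556.
The prior-weighted likelihoods are 4/9 · 0.015625 = 0.0069444, 4/9 · 0.037037 = 0.016461, 1/9 · 0.055556 = 0.0061728; summing to 0.029578.
Normalising, the posterior is P(bowl A | data) = 0.23478, P(bowl B | data) = 0.55652, P(bowl C | data) = 0.2087.
The predictive probability is P(orange next | data) = (1/4)(0.23478) + (1/3)(0.55652) + (1/2)(0.2087) = 0.34855.

0.349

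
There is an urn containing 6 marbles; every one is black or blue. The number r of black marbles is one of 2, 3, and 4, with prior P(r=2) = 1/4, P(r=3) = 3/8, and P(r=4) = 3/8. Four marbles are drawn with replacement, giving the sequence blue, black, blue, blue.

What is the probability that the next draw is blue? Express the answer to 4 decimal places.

0.5448

Compute the likelihood of the observed sequence for each case: P(data | r = 2) = (4/6)(2/6)(4/6)(4/6) = 0.098765; P(data | r = 3) = (3/6)(3/6)(3/6)(3/6) = 0.0625; P(data | r = 4) = (2/6)(4/6)(2/6)(2/6) = 0.024691.
Multiplying each by its prior: 1/4 · 0.098765 = 0.024691, 3/8 · 0.0625 = 0.023438, 3/8 · 0.024691 = 0.0092593; with total 0.057388.
The posterior is then P(r = 2 | data) = 0.43025, P(r = 3 | data) = 0.4084, P(r = 4 | data) = 0.16134.
Averaging over the posterior, P(blue next | data) = (2/3)(0.43025) + (1/2)(0.4084) + (1/3)(0.16134) = 0.54482.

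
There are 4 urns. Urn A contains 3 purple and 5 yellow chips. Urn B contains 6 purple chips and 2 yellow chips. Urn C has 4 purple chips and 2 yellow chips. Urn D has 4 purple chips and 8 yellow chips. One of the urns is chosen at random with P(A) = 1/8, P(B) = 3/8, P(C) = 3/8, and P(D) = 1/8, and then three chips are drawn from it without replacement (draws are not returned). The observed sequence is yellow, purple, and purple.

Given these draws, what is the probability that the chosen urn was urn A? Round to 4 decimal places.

0.0688

Compute the likelihood of the observed sequence for each case: P(data | urn A) = (5/8)(3/7)(2/6) = 0.089286; P(data | urn B) = (2/8)(6/7)(5/6) = 0.17857; P(data | urn C) = (2/6)(4/5)(3/4) = 0.2; P(data | urn D) = (8/12)(4/11)(3/10) = 0.072727.
Weighting by the prior gives 1/8 · 0.089286 = 0.011161, 3/8 · 0.17857 = 0.066964, 3/8 · 0.2 = 0.075, 1/8 · 0.072727 = 0.0090909; with total 0.16222.
Hence P(urn A | data) = (0.011161) / (0.16222) = 0.068802.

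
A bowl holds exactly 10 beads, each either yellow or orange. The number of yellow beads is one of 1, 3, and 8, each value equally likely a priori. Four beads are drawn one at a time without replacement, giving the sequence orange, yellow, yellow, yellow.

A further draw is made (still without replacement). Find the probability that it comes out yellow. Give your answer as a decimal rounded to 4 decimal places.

0.7843

Under each hypothesis, the probability of the observed sequence is: P(data | r = 1) = (9/10)(1/9)(0/8) = 0; P(data | r = 3) = (7/10)(3/9)(2/8)(1/7) = 1/120; P(data | r = 8) = (2/10)(8/9)(7/8)(6/7) = 2/15.
The prior-weighted likelihoods are 1/3 · 0 = 0, 1/3 · 1/120 = 1/360, 1/3 · 2/15 = 2/45; with total 17/360.
Normalising, the posterior is P(r = 1 | data) = 0, P(r = 3 | data) = 1/17, P(r = 8 | data) = 16/17.
The predictive probability is P(yellow next | data) = (0)(1/17) + (5/6)(16/17) = 40/51.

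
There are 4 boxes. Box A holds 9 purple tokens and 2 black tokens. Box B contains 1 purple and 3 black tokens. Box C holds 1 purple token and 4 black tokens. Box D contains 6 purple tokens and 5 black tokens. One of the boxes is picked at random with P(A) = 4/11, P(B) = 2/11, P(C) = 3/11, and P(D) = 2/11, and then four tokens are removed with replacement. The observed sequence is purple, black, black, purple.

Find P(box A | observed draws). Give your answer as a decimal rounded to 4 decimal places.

The likelihood of the observed sequence under each hypothesis: P(data | box A) = (9/11)(2/11)(2/11)(9/11) = 0.02213; P(data | box B) = (1/4)(3/4)(3/4)(1/4) = 0.035156; P(data | box C) = (1/5)(4/5)(4/5)(1/5) = 0.0256; P(data | box D) = (6/11)(5/11)(5/11)(6/11) = 0.061471.
Multiplying each by its prior: 4/11 · 0.02213 = 0.0080471, 2/11 · 0.035156 = 0.006392, 3/11 · 0.0256 = 0.0069818, 2/11 · 0.061471 = 0.011177; summing to 0.032598.
Therefore the posterior P(box A | data) = (0.0080471) / (0.032598) = 0.24686.

0.2469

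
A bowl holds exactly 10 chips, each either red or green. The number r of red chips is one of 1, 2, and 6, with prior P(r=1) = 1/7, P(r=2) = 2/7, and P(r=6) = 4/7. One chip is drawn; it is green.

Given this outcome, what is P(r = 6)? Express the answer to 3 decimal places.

The likelihood of this draw under each hypothesis: P(data | r = 1) = (9/10) = 9/10; P(data | r = 2) = (8/10) = 4/5; P(data | r = 6) = (4/10) = 2/5.
Multiplying each by its prior: 1/7 · 9/10 = 9/70, 2/7 · 4/5 = 8/35, 4/7 · 2/5 = 8/35; with total 41/70.
By Bayes' rule, P(r = 6 | data) = (8/35) / (41/70) = 16/41.

0.390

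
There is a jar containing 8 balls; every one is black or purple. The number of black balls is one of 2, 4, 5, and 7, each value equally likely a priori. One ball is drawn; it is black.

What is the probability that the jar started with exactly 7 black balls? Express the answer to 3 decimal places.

Under each hypothesis, the probability of this draw is: P(data | r = 2) = (2/8) = 1/4; P(data | r = 4) = (4/8) = 1/2; P(data | r = 5) = (5/8) = 5/8; P(data | r = 7) = (7/8) = 7/8.
The prior-weighted likelihoods are 1/4 · 1/4 = 1/16, 1/4 · 1/2 = 1/8, 1/4 · 5/8 = 5/32, 1/4 · 7/8 = 7/32; these sum to 9/16.
Hence P(r = 7 | data) = (7/32) / (9/16) = 7/18.

0.389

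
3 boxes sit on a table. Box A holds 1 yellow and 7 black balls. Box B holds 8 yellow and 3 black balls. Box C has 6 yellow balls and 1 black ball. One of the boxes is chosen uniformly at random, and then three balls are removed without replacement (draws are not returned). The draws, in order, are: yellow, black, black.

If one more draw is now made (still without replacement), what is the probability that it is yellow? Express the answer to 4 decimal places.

For each hypothesis, P(data | H) works out to: P(data | box A) = (1/8)(7/7)(6/6) = 0.125; P(data | box B) = (8/11)(3/10)(2/9) = 0.048485; P(data | box C) = (6/7)(1/6)(0/5) = 0.
The prior-weighted likelihoods are 1/3 · 0.125 = 0.041667, 1/3 · 0.048485 = 0.016162, 1/3 · 0 = 0; with total 0.057828.
The posterior is then P(box A | data) = 0.72052, P(box B | data) = 0.27948, P(box C | data) = 0.
The predictive probability is P(yellow next | data) = (0)(0.72052) + (7/8)(0.27948) = 0.24454.

0.2445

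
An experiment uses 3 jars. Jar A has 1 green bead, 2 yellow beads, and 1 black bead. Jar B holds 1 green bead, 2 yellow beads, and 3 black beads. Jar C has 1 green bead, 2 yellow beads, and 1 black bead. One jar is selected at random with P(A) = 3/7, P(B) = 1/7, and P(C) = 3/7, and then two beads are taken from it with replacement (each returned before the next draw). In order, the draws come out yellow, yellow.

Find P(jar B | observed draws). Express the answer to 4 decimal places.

Under each hypothesis, the probability of the observed sequence is: P(data | jar A) = (2/4)(2/4) = 1/4; P(data | jar B) = (2/6)(2/6) = 1/9; P(data | jar C) = (2/4)(2/4) = 1/4.
The prior-weighted likelihoods are 3/7 · 1/4 = 3/28, 1/7 · 1/9 = 1/63, 3/7 · 1/4 = 3/28; with total 29/126.
By Bayes' rule, P(jar B | data) = (1/63) / (29/126) = 2/29.

0.0690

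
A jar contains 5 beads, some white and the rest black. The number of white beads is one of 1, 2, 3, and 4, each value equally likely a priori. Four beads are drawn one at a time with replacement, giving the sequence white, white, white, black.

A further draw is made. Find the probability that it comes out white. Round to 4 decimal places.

For each hypothesis, P(data | H) works out to: P(data | r = 1) = (1/5)(1/5)(1/5)(4/5) = 0.0064; P(data | r = 2) = (2/5)(2/5)(2/5)(3/5) = 0.0384; P(data | r = 3) = (3/5)(3/5)(3/5)(2/5) = 0.0864; P(data | r = 4) = (4/5)(4/5)(4/5)(1/5) = 0.1024.
Multiplying each by its prior: 1/4 · 0.0064 = 0.0016, 1/4 · 0.0384 = 0.0096, 1/4 · 0.0864 = 0.0216, 1/4 · 0.1024 = 0.0256; with total 0.0584.
The posterior is then P(r = 1 | data) = 0.027397, P(r = 2 | data) = 0.16438, P(r = 3 | data) = 0.36986, P(r = 4 | data) = 0.43836.
So P(white next | data) = Σ P(white next | H) P(H | data) = (1/5)(0.027397) + (2/5)(0.16438) + (3/5)(0.36986) + (4/5)(0.43836) = 0.64384.

0.6438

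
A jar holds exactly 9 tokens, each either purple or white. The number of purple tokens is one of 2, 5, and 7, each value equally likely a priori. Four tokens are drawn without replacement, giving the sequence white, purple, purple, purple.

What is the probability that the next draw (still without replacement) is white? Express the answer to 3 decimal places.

Under each hypothesis, the probability of the observed sequence is: P(data | r = 2) = (7/9)(2/8)(1/7)(0/6) = 0; P(data | r = 5) = (4/9)(5/8)(4/7)(3/6) = 5/63; P(data | r = 7) = (2/9)(7/8)(6/7)(5/6) = 5/36.
Weighting by the prior gives 1/3 · 0 = 0, 1/3 · 5/63 = 5/189, 1/3 · 5/36 = 5/108; these sum to 55/756.
Normalising, the posterior is P(r = 2 | data) = 0, P(r = 5 | data) = 4/11, P(r = 7 | data) = 7/11.
The predictive probability is P(white next | data) = (3/5)(4/11) + (1/5)(7/11) = 19/55.

0.345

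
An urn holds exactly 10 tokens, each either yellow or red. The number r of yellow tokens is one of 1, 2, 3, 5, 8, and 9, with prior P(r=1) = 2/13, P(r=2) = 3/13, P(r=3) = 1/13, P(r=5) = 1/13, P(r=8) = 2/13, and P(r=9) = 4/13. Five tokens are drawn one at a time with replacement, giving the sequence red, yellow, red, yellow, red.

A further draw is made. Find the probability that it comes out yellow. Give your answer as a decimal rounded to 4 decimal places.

0.3281

Compute the likelihood of the observed sequence for each case: P(data | r = 1) = (9/10)(1/10)(9/10)(1/10)(9/10) = 0.00729; P(data | r = 2) = (8/10)(2/10)(8/10)(2/10)(8/10) = 0.02048; P(data | r = 3) = (7/10)(3/10)(7/10)(3/10)(7/10) = 0.03087; P(data | r = 5) = (5/10)(5/10)(5/10)(5/10)(5/10) = 0.03125; P(data | r = 8) = (2/10)(8/10)(2/10)(8/10)(2/10) = 0.00512; P(data | r = 9) = (1/10)(9/10)(1/10)(9/10)(1/10) = 0.00081.
Multiplying each by its prior: 2/13 · 0.00729 = 0.0011215, 3/13 · 0.02048 = 0.0047262, 1/13 · 0.03087 = 0.0023746, 1/13 · 0.03125 = 0.0024038, 2/13 · 0.00512 = 0.00078769, 4/13 · 0.00081 = 0.00024923; summing to 0.011663.
The posterior is then P(r = 1 | data) = 0.096161, P(r = 2 | data) = 0.40522, P(r = 3 | data) = 0.2036, P(r = 5 | data) = 0.20611, P(r = 8 | data) = 0.067537, P(r = 9 | data) = 0.021369.
Averaging over the posterior, P(yellow next | data) = (1/10)(0.096161) + (1/5)(0.40522) + (3/10)(0.2036) + (1/2)(0.20611) + (4/5)(0.067537) + (9/10)(0.021369) = 0.32806.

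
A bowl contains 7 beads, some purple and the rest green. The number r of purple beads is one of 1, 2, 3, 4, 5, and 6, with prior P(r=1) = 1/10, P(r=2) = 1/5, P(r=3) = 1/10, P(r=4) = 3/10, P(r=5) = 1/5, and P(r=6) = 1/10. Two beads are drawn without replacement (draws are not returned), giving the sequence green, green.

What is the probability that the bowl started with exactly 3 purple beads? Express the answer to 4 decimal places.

Compute the likelihood of the observed sequence for each case: P(data | r = 1) = (6/7)(5/6) = 5/7; P(data | r = 2) = (5/7)(4/6) = 10/21; P(data | r = 3) = (4/7)(3/6) = 2/7; P(data | r = 4) = (3/7)(2/6) = 1/7; P(data | r = 5) = (2/7)(1/6) = 1/21; P(data | r = 6) = (1/7)(0/6) = 0.
Weighting by the prior gives 1/10 · 5/7 = 1/14, 1/5 · 10/21 = 2/21, 1/10 · 2/7 = 1/35, 3/10 · 1/7 = 3/70, 1/5 · 1/21 = 1/105, 1/10 · 0 = 0; summing to 26/105.
Hence P(r = 3 | data) = (1/35) / (26/105) = 3/26.

0.1154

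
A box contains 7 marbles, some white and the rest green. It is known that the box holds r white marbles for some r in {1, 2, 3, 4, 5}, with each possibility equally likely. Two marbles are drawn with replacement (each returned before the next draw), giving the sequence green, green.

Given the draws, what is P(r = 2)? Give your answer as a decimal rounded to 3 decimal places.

The likelihood of the observed sequence under each hypothesis: P(data | r = 1) = (6/7)(6/7) = 36/49; P(data | r = 2) = (5/7)(5/7) = 25/49; P(data | r = 3) = (4/7)(4/7) = 16/49; P(data | r = 4) = (3/7)(3/7) = 9/49; P(data | r = 5) = (2/7)(2/7) = 4/49.
Weighting by the prior gives 1/5 · 36/49 = 36/245, 1/5 · 25/49 = 5/49, 1/5 · 16/49 = 16/245, 1/5 · 9/49 = 9/245, 1/5 · 4/49 = 4/245; with total 18/49.
By Bayes' rule, P(r = 2 | data) = (5/49) / (18/49) = 5/18.

0.278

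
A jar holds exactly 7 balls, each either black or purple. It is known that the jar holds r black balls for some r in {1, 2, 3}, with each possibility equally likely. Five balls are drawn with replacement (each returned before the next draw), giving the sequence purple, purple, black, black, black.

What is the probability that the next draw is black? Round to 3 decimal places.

0.370

The likelihood of the observed sequence under each hypothesis: P(data | r = 1) = (6/7)(6/7)(1/7)(1/7)(1/7) = 0.002142; P(data | r = 2) = (5/7)(5/7)(2/7)(2/7)(2/7) = 0.0119; P(data | r = 3) = (4/7)(4/7)(3/7)(3/7)(3/7) = 0.025704.
Weighting by the prior gives 1/3 · 0.002142 = 0.00071399, 1/3 · 0.0119 = 0.0039666, 1/3 · 0.025704 = 0.0085679; these sum to 0.013248.
The posterior is then P(r = 1 | data) = 0.053892, P(r = 2 | data) = 0.2994, P(r = 3 | data) = 0.64671.
Averaging over the posterior, P(black next | data) = (1/7)(0.053892) + (2/7)(0.2994) + (3/7)(0.64671) = 0.3704.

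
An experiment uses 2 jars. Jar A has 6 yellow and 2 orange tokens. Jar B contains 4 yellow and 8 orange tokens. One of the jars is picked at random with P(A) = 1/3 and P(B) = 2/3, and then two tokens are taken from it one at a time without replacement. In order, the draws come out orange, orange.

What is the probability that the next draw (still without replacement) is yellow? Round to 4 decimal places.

0.4242

Compute the likelihood of the observed sequence for each case: P(data | jar A) = (2/8)(1/7) = 0.035714; P(data | jar B) = (8/12)(7/11) = 0.42424.
The prior-weighted likelihoods are 1/3 · 0.035714 = 0.011905, 2/3 · 0.42424 = 0.28283; with total 0.29473.
Normalising, the posterior is P(jar A | data) = 0.040392, P(jar B | data) = 0.95961.
The predictive probability is P(yellow next | data) = (1)(0.040392) + (2/5)(0.95961) = 0.42424.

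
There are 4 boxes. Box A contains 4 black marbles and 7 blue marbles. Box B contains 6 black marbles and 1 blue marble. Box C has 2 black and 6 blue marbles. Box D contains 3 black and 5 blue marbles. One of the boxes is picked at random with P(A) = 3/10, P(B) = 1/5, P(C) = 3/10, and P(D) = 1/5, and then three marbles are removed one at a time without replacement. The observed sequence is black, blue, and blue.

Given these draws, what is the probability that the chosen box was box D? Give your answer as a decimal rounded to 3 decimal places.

For each hypothesis, P(data | H) works out to: P(data | box A) = (4/11)(7/10)(6/9) = 0.1697; P(data | box B) = (6/7)(1/6)(0/5) = 0; P(data | box C) = (2/8)(6/7)(5/6) = 0.17857; P(data | box D) = (3/8)(5/7)(4/6) = 0.17857.
Weighting by the prior gives 3/10 · 0.1697 = 0.050909, 1/5 · 0 = 0, 3/10 · 0.17857 = 0.053571, 1/5 · 0.17857 = 0.035714; summing to 0.14019.
Hence P(box D | data) = (0.035714) / (0.14019) = 0.25475.

0.255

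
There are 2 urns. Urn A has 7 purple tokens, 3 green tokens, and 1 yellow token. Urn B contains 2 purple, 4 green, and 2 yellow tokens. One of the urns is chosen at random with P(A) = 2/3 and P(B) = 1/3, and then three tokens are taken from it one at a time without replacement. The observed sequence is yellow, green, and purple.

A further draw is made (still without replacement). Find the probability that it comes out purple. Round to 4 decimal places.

0.4591

Compute the likelihood of the observed sequence for each case: P(data | urn A) = (1/11)(3/10)(7/9) = 0.021212; P(data | urn B) = (2/8)(4/7)(2/6) = 0.047619.
Weighting by the prior gives 2/3 · 0.021212 = 0.014141, 1/3 · 0.047619 = 0.015873; these sum to 0.030014.
Normalising, the posterior is P(urn A | data) = 0.47115, P(urn B | data) = 0.52885.
Averaging over the posterior, P(purple next | data) = (3/4)(0.47115) + (1/5)(0.52885) = 0.45913.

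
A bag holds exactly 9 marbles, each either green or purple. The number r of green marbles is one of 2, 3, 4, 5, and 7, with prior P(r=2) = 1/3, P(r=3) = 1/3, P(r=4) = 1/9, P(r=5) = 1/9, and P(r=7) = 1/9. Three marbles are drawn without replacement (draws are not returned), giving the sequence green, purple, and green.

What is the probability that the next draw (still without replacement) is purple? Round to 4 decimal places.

Compute the likelihood of the observed sequence for each case: P(data | r = 2) = (2/9)(7/8)(1/7) = 0.027778; P(data | r = 3) = (3/9)(6/8)(2/7) = 0.071429; P(data | r = 4) = (4/9)(5/8)(3/7) = 0.11905; P(data | r = 5) = (5/9)(4/8)(4/7) = 0.15873; P(data | r = 7) = (7/9)(2/8)(6/7) = 0.16667.
Weighting by the prior gives 1/3 · 0.027778 = 0.0092593, 1/3 · 0.071429 = 0.02381, 1/9 · 0.11905 = 0.013228, 1/9 · 0.15873 = 0.017637, 1/9 · 0.16667 = 0.018519; with total 0.082451.
Normalising, the posterior is P(r = 2 | data) = 0.1123, P(r = 3 | data) = 0.28877, P(r = 4 | data) = 0.16043, P(r = 5 | data) = 0.2139, P(r = 7 | data) = 0.2246.
So P(purple next | data) = Σ P(purple next | H) P(H | data) = (1)(0.1123) + (5/6)(0.28877) + (2/3)(0.16043) + (1/2)(0.2139) + (1/6)(0.2246) = 0.60428.

0.6043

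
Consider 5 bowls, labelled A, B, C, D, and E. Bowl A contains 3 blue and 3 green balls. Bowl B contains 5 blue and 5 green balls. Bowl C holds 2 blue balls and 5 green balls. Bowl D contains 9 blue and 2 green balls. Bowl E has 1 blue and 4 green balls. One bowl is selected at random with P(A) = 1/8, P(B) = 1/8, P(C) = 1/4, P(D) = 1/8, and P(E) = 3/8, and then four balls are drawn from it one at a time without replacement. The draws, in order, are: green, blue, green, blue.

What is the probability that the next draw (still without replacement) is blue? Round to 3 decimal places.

0.368

Compute the likelihood of the observed sequence for each case: P(data | bowl A) = (3/6)(3/5)(2/4)(2/3) = 0.1; P(data | bowl B) = (5/10)(5/9)(4/8)(4/7) = 0.079365; P(data | bowl C) = (5/7)(2/6)(4/5)(1/4) = 0.047619; P(data | bowl D) = (2/11)(9/10)(1/9)(8/8) = 0.018182; P(data | bowl E) = (4/5)(1/4)(3/3)(0/2) = 0.
Multiplying each by its prior: 1/8 · 0.1 = 0.0125, 1/8 · 0.079365 = 0.0099206, 1/4 · 0.047619 = 0.011905, 1/8 · 0.018182 = 0.0022727, 3/8 · 0 = 0; summing to 0.036598.
Dividing through by the total gives posterior P(bowl A | data) = 0.34155, P(bowl B | data) = 0.27107, P(bowl C | data) = 0.32528, P(bowl D | data) = 0.0621, P(bowl E | data) = 0.
So P(blue next | data) = Σ P(blue next | H) P(H | data) = (1/2)(0.34155) + (1/2)(0.27107) + (0)(0.32528) + (1)(0.0621) = 0.36841.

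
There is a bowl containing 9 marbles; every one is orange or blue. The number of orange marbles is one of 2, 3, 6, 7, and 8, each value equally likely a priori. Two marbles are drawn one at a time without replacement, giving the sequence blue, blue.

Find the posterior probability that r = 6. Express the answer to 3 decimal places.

Compute the likelihood of the observed sequence for each case: P(data | r = 2) = (7/9)(6/8) = 7/12; P(data | r = 3) = (6/9)(5/8) = 5/12; P(data | r = 6) = (3/9)(2/8) = 1/12; P(data | r = 7) = (2/9)(1/8) = 1/36; P(data | r = 8) = (1/9)(0/8) = 0.
Weighting by the prior gives 1/5 · 7/12 = 7/60, 1/5 · 5/12 = 1/12, 1/5 · 1/12 = 1/60, 1/5 · 1/36 = 1/180, 1/5 · 0 = 0; summing to 2/9.
Therefore the posterior P(r = 6 | data) = (1/60) / (2/9) = 3/40.

0.075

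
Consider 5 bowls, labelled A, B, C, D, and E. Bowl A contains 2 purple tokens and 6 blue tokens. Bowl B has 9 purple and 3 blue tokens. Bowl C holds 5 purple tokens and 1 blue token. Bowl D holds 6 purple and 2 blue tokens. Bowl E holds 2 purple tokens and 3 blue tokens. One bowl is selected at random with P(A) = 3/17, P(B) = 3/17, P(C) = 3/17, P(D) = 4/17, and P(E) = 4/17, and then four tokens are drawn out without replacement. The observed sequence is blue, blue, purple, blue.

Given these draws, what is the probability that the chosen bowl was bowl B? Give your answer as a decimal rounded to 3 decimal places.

0.016

Compute the likelihood of the observed sequence for each case: P(data | bowl A) = (6/8)(5/7)(2/6)(4/5) = 0.14286; P(data | bowl B) = (3/12)(2/11)(9/10)(1/9) = 0.0045455; P(data | bowl C) = (1/6)(0/5) = 0; P(data | bowl D) = (2/8)(1/7)(6/6)(0/5) = 0; P(data | bowl E) = (3/5)(2/4)(2/3)(1/2) = 0.1.
Weighting by the prior gives 3/17 · 0.14286 = 0.02521, 3/17 · 0.0045455 = 0.00080214, 3/17 · 0 = 0, 4/17 · 0 = 0, 4/17 · 0.1 = 0.023529; these sum to 0.049542.
By Bayes' rule, P(bowl B | data) = (0.00080214) / (0.049542) = 0.016191.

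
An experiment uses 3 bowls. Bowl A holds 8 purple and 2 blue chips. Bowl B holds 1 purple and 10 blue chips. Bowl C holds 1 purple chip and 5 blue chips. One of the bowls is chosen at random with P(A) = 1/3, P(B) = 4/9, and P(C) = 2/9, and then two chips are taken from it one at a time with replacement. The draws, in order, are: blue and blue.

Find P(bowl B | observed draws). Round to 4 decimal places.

Compute the likelihood of the observed sequence for each case: P(data | bowl A) = (2/10)(2/10) = 0.04; P(data | bowl B) = (10/11)(10/11) = 0.82645; P(data | bowl C) = (5/6)(5/6) = 0.69444.
The prior-weighted likelihoods are 1/3 · 0.04 = 0.013333, 4/9 · 0.82645 = 0.36731, 2/9 · 0.69444 = 0.15432; these sum to 0.53496.
Therefore the posterior P(bowl B | data) = (0.36731) / (0.53496) = 0.68661.

0.6866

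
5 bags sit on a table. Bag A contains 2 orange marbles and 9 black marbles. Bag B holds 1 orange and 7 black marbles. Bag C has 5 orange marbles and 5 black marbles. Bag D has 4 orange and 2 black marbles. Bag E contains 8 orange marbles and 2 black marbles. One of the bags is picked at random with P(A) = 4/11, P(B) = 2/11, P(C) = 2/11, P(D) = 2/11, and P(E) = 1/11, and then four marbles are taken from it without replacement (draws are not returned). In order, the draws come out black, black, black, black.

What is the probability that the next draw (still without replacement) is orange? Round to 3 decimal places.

0.282

For each hypothesis, P(data | H) works out to: P(data | bag A) = (9/11)(8/10)(7/9)(6/8) = 0.38182; P(data | bag B) = (7/8)(6/7)(5/6)(4/5) = 0.5; P(data | bag C) = (5/10)(4/9)(3/8)(2/7) = 0.02381; P(data | bag D) = (2/6)(1/5)(0/4) = 0; P(data | bag E) = (2/10)(1/9)(0/8) = 0.
Multiplying each by its prior: 4/11 · 0.38182 = 0.13884, 2/11 · 0.5 = 0.090909, 2/11 · 0.02381 = 0.004329, 2/11 · 0 = 0, 1/11 · 0 = 0; these sum to 0.23408.
Dividing through by the total gives posterior P(bag A | data) = 0.59314, P(bag B | data) = 0.38837, P(bag C | data) = 0.018494, P(bag D | data) = 0, P(bag E | data) = 0.
So P(orange next | data) = Σ P(orange next | H) P(H | data) = (2/7)(0.59314) + (1/4)(0.38837) + (5/6)(0.018494) = 0.28197.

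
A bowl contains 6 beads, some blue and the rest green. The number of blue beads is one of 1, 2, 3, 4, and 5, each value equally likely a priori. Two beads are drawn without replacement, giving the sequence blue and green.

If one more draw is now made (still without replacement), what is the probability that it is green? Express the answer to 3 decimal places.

The likelihood of the observed sequence under each hypothesis: P(data | r = 1) = (1/6)(5/5) = 1/6; P(data | r = 2) = (2/6)(4/5) = 4/15; P(data | r = 3) = (3/6)(3/5) = 3/10; P(data | r = 4) = (4/6)(2/5) = 4/15; P(data | r = 5) = (5/6)(1/5) = 1/6.
The prior-weighted likelihoods are 1/5 · 1/6 = 1/30, 1/5 · 4/15 = 4/75, 1/5 · 3/10 = 3/50, 1/5 · 4/15 = 4/75, 1/5 · 1/6 = 1/30; summing to 7/30.
Dividing through by the total gives posterior P(r = 1 | data) = 1/7, P(r = 2 | data) = 8/35, P(r = 3 | data) = 9/35, P(r = 4 | data) = 8/35, P(r = 5 | data) = 1/7.
The predictive probability is P(green next | data) = (1)(1/7) + (3/4)(8/35) + (1/2)(9/35) + (1/4)(8/35) + (0)(1/7) = 1/2.

0.500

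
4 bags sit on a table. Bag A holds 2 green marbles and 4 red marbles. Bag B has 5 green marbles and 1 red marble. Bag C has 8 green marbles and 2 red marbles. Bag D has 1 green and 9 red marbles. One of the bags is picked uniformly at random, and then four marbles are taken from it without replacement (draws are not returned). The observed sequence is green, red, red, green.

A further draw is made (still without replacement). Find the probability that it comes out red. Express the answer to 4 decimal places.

Compute the likelihood of the observed sequence for each case: P(data | bag A) = (2/6)(4/5)(3/4)(1/3) = 1/15; P(data | bag B) = (5/6)(1/5)(0/4) = 0; P(data | bag C) = (8/10)(2/9)(1/8)(7/7) = 1/45; P(data | bag D) = (1/10)(9/9)(8/8)(0/7) = 0.
The prior-weighted likelihoods are 1/4 · 1/15 = 1/60, 1/4 · 0 = 0, 1/4 · 1/45 = 1/180, 1/4 · 0 = 0; these sum to 1/45.
Dividing through by the total gives posterior P(bag A | data) = 3/4, P(bag B | data) = 0, P(bag C | data) = 1/4, P(bag D | data) = 0.
The predictive probability is P(red next | data) = (1)(3/4) + (0)(1/4) = 3/4.

0.7500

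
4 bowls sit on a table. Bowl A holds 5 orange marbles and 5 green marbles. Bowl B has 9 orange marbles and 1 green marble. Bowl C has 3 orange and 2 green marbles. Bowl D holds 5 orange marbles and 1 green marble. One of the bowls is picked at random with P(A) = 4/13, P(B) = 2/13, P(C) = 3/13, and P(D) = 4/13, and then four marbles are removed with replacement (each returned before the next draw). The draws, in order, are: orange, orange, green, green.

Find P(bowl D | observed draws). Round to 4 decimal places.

0.1495

Under each hypothesis, the probability of the observed sequence is: P(data | bowl A) = (5/10)(5/10)(5/10)(5/10) = 0.0625; P(data | bowl B) = (9/10)(9/10)(1/10)(1/10) = 0.0081; P(data | bowl C) = (3/5)(3/5)(2/5)(2/5) = 0.0576; P(data | bowl D) = (5/6)(5/6)(1/6)(1/6) = 0.01929.
Weighting by the prior gives 4/13 · 0.0625 = 0.019231, 2/13 · 0.0081 = 0.0012462, 3/13 · 0.0576 = 0.013292, 4/13 · 0.01929 = 0.0059354; summing to 0.039705.
Hence P(bowl D | data) = (0.0059354) / (0.039705) = 0.14949.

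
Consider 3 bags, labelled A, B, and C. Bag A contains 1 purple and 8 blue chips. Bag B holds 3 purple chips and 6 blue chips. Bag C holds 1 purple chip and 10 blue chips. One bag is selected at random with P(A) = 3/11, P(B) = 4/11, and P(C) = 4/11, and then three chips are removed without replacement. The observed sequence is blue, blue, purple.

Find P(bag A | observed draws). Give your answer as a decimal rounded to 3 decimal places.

0.236

The likelihood of the observed sequence under each hypothesis: P(data | bag A) = (8/9)(7/8)(1/7) = 0.11111; P(data | bag B) = (6/9)(5/8)(3/7) = 0.17857; P(data | bag C) = (10/11)(9/10)(1/9) = 0.090909.
Weighting by the prior gives 3/11 · 0.11111 = 0.030303, 4/11 · 0.17857 = 0.064935, 4/11 · 0.090909 = 0.033058; with total 0.1283.
So P(bag A | data) = (0.030303) / (0.1283) = 0.2362.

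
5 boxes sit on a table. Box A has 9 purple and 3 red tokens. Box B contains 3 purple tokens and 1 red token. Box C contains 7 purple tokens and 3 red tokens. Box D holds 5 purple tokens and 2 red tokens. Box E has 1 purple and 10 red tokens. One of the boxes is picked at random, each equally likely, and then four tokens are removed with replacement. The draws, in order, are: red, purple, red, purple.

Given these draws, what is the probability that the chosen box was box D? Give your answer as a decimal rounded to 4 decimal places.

0.2557

For each hypothesis, P(data | H) works out to: P(data | box A) = (3/12)(9/12)(3/12)(9/12) = 0.035156; P(data | box B) = (1/4)(3/4)(1/4)(3/4) = 0.035156; P(data | box C) = (3/10)(7/10)(3/10)(7/10) = 0.0441; P(data | box D) = (2/7)(5/7)(2/7)(5/7) = 0.041649; P(data | box E) = (10/11)(1/11)(10/11)(1/11) = 0.0068301.
The prior-weighted likelihoods are 1/5 · 0.035156 = 0.0070313, 1/5 · 0.035156 = 0.0070313, 1/5 · 0.0441 = 0.00882, 1/5 · 0.041649 = 0.0083299, 1/5 · 0.0068301 = 0.001366; with total 0.032578.
Hence P(box D | data) = (0.0083299) / (0.032578) = 0.25569.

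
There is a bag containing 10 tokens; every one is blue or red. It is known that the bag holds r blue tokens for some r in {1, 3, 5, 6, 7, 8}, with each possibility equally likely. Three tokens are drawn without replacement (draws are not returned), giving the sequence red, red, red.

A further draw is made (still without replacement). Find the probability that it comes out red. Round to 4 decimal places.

0.7122

Compute the likelihood of the observed sequence for each case: P(data | r = 1) = (9/10)(8/9)(7/8) = 7/10; P(data | r = 3) = (7/10)(6/9)(5/8) = 7/24; P(data | r = 5) = (5/10)(4/9)(3/8) = 1/12; P(data | r = 6) = (4/10)(3/9)(2/8) = 1/30; P(data | r = 7) = (3/10)(2/9)(1/8) = 1/120; P(data | r = 8) = (2/10)(1/9)(0/8) = 0.
The prior-weighted likelihoods are 1/6 · 7/10 = 7/60, 1/6 · 7/24 = 7/144, 1/6 · 1/12 = 1/72, 1/6 · 1/30 = 1/180, 1/6 · 1/120 = 1/720, 1/6 · 0 = 0; these sum to 67/360.
The posterior is then P(r = 1 | data) = 42/67, P(r = 3 | data) = 35/134, P(r = 5 | data) = 5/67, P(r = 6 | data) = 2/67, P(r = 7 | data) = 1/134, P(r = 8 | data) = 0.
The predictive probability is P(red next | data) = (6/7)(42/67) + (4/7)(35/134) + (2/7)(5/67) + (1/7)(2/67) + (0)(1/134) = 334/469.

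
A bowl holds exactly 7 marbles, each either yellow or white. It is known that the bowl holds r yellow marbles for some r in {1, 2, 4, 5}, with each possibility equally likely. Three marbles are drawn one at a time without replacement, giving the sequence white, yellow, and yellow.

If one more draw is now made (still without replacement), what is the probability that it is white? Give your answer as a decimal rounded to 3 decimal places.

Compute the likelihood of the observed sequence for each case: P(data | r = 1) = (6/7)(1/6)(0/5) = 0; P(data | r = 2) = (5/7)(2/6)(1/5) = 1/21; P(data | r = 4) = (3/7)(4/6)(3/5) = 6/35; P(data | r = 5) = (2/7)(5/6)(4/5) = 4/21.
Multiplying each by its prior: 1/4 · 0 = 0, 1/4 · 1/21 = 1/84, 1/4 · 6/35 = 3/70, 1/4 · 4/21 = 1/21; summing to 43/420.
Dividing through by the total gives posterior P(r = 1 | data) = 0, P(r = 2 | data) = 5/43, P(r = 4 | data) = 18/43, P(r = 5 | data) = 20/43.
So P(white next | data) = Σ P(white next | H) P(H | data) = (1)(5/43) + (1/2)(18/43) + (1/4)(20/43) = 19/43.

0.442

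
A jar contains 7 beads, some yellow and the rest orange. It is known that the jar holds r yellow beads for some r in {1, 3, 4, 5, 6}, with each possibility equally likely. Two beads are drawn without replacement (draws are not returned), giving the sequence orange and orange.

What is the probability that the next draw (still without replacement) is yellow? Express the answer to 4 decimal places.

0.4000

Compute the likelihood of the observed sequence for each case: P(data | r = 1) = (6/7)(5/6) = 5/7; P(data | r = 3) = (4/7)(3/6) = 2/7; P(data | r = 4) = (3/7)(2/6) = 1/7; P(data | r = 5) = (2/7)(1/6) = 1/21; P(data | r = 6) = (1/7)(0/6) = 0.
Multiplying each by its prior: 1/5 · 5/7 = 1/7, 1/5 · 2/7 = 2/35, 1/5 · 1/7 = 1/35, 1/5 · 1/21 = 1/105, 1/5 · 0 = 0; these sum to 5/21.
The posterior is then P(r = 1 | data) = 3/5, P(r = 3 | data) = 6/25, P(r = 4 | data) = 3/25, P(r = 5 | data) = 1/25, P(r = 6 | data) = 0.
So P(yellow next | data) = Σ P(yellow next | H) P(H | data) = (1/5)(3/5) + (3/5)(6/25) + (4/5)(3/25) + (1)(1/25) = 2/5.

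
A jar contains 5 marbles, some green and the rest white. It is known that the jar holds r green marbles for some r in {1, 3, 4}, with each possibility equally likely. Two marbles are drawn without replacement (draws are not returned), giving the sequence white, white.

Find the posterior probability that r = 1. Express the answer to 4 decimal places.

Under each hypothesis, the probability of the observed sequence is: P(data | r = 1) = (4/5)(3/4) = 3/5; P(data | r = 3) = (2/5)(1/4) = 1/10; P(data | r = 4) = (1/5)(0/4) = 0.
The prior-weighted likelihoods are 1/3 · 3/5 = 1/5, 1/3 · 1/10 = 1/30, 1/3 · 0 = 0; these sum to 7/30.
So P(r = 1 | data) = (1/5) / (7/30) = 6/7.

0.8571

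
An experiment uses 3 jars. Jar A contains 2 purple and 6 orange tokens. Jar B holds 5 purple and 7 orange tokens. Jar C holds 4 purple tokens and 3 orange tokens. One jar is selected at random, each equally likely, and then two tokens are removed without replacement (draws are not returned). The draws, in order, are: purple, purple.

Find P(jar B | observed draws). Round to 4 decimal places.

0.3204

Compute the likelihood of the observed sequence for each case: P(data | jar A) = (2/8)(1/7) = 0.035714; P(data | jar B) = (5/12)(4/11) = 0.15152; P(data | jar C) = (4/7)(3/6) = 0.28571.
Multiplying each by its prior: 1/3 · 0.035714 = 0.011905, 1/3 · 0.15152 = 0.050505, 1/3 · 0.28571 = 0.095238; these sum to 0.15765.
So P(jar B | data) = (0.050505) / (0.15765) = 0.32037.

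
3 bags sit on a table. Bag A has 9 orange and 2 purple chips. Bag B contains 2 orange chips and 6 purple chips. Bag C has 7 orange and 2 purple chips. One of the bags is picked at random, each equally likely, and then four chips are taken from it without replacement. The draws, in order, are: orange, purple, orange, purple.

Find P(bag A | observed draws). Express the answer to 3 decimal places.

For each hypothesis, P(data | H) works out to: P(data | bag A) = (9/11)(2/10)(8/9)(1/8) = 0.018182; P(data | bag B) = (2/8)(6/7)(1/6)(5/5) = 0.035714; P(data | bag C) = (7/9)(2/8)(6/7)(1/6) = 0.027778.
Weighting by the prior gives 1/3 · 0.018182 = 0.0060606, 1/3 · 0.035714 = 0.011905, 1/3 · 0.027778 = 0.0092593; these sum to 0.027225.
By Bayes' rule, P(bag A | data) = (0.0060606) / (0.027225) = 0.22261.

0.223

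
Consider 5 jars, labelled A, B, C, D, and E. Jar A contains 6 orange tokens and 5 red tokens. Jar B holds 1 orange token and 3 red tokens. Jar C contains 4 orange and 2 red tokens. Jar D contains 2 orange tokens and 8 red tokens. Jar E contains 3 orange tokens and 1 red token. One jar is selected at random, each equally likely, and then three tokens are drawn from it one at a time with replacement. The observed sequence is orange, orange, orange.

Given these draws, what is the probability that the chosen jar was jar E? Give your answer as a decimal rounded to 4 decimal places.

0.4666

Compute the likelihood of the observed sequence for each case: P(data | jar A) = (6/11)(6/11)(6/11) = 0.16228; P(data | jar B) = (1/4)(1/4)(1/4) = 0.015625; P(data | jar C) = (4/6)(4/6)(4/6) = 0.2963; P(data | jar D) = (2/10)(2/10)(2/10) = 0.008; P(data | jar E) = (3/4)(3/4)(3/4) = 0.42188.
The prior-weighted likelihoods are 1/5 · 0.16228 = 0.032457, 1/5 · 0.015625 = 0.003125, 1/5 · 0.2963 = 0.059259, 1/5 · 0.008 = 0.0016, 1/5 · 0.42188 = 0.084375; these sum to 0.18082.
So P(jar E | data) = (0.084375) / (0.18082) = 0.46663.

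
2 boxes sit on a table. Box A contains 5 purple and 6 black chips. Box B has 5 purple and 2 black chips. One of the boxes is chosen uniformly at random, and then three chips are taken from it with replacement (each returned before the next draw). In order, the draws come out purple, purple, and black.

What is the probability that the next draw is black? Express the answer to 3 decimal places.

For each hypothesis, P(data | H) works out to: P(data | box A) = (5/11)(5/11)(6/11) = 0.1127; P(data | box B) = (5/7)(5/7)(2/7) = 0.14577.
Multiplying each by its prior: 1/2 · 0.1127 = 0.056349, 1/2 · 0.14577 = 0.072886; summing to 0.12923.
Dividing through by the total gives posterior P(box A | data) = 0.43602, P(box B | data) = 0.56398.
So P(black next | data) = Σ P(black next | H) P(H | data) = (6/11)(0.43602) + (2/7)(0.56398) = 0.39897.

0.399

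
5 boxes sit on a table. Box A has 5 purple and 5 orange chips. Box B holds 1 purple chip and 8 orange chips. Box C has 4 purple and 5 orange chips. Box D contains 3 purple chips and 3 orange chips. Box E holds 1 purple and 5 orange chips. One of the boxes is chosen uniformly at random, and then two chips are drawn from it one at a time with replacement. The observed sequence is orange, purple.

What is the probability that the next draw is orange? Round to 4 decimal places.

0.6000

The likelihood of the observed sequence under each hypothesis: P(data | box A) = (5/10)(5/10) = 0.25; P(data | box B) = (8/9)(1/9) = 0.098765; P(data | box C) = (5/9)(4/9) = 0.24691; P(data | box D) = (3/6)(3/6) = 0.25; P(data | box E) = (5/6)(1/6) = 0.13889.
Multiplying each by its prior: 1/5 · 0.25 = 0.05, 1/5 · 0.098765 = 0.019753, 1/5 · 0.24691 = 0.049383, 1/5 · 0.25 = 0.05, 1/5 · 0.13889 = 0.027778; with total 0.19691.
Dividing through by the total gives posterior P(box A | data) = 0.25392, P(box B | data) = 0.10031, P(box C | data) = 0.25078, P(box D | data) = 0.25392, P(box E | data) = 0.14107.
The predictive probability is P(orange next | data) = (1/2)(0.25392) + (8/9)(0.10031) + (5/9)(0.25078) + (1/2)(0.25392) + (5/6)(0.14107) = 0.59997.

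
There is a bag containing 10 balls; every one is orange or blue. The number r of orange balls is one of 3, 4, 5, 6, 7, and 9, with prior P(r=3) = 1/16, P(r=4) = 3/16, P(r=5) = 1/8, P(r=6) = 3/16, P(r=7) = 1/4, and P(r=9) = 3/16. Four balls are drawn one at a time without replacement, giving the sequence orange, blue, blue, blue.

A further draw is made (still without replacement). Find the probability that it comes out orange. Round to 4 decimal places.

Compute the likelihood of the observed sequence for each case: P(data | r = 3) = (3/10)(7/9)(6/8)(5/7) = 0.125; P(data | r = 4) = (4/10)(6/9)(5/8)(4/7) = 0.095238; P(data | r = 5) = (5/10)(5/9)(4/8)(3/7) = 0.059524; P(data | r = 6) = (6/10)(4/9)(3/8)(2/7) = 0.028571; P(data | r = 7) = (7/10)(3/9)(2/8)(1/7) = 0.0083333; P(data | r = 9) = (9/10)(1/9)(0/8) = 0.
Weighting by the prior gives 1/16 · 0.125 = 0.0078125, 3/16 · 0.095238 = 0.017857, 1/8 · 0.059524 = 0.0074405, 3/16 · 0.028571 = 0.0053571, 1/4 · 0.0083333 = 0.0020833, 3/16 · 0 = 0; these sum to 0.040551.
Normalising, the posterior is P(r = 3 | data) = 0.19266, P(r = 4 | data) = 0.44037, P(r = 5 | data) = 0.18349, P(r = 6 | data) = 0.13211, P(r = 7 | data) = 0.051376, P(r = 9 | data) = 0.
So P(orange next | data) = Σ P(orange next | H) P(H | data) = (1/3)(0.19266) + (1/2)(0.44037) + (2/3)(0.18349) + (5/6)(0.13211) + (1)(0.051376) = 0.5682.

0.5682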